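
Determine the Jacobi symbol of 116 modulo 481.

-1

(116/481)
  = (29/481)    [481 ≡ 1 mod 8 ⇒ (2/481)^2 = +1]
  = (481/29)    [QR: 29 ≡ 1 mod 4, sign kept]
  = (17/29)    [481 ≡ 17 mod 29]
  = (29/17)    [QR: 17 ≡ 1 mod 4, sign kept]
  = (12/17)    [29 ≡ 12 mod 17]
  = (3/17)    [17 ≡ 1 mod 8 ⇒ (2/17)^2 = +1]
  = (17/3)    [QR: 17 ≡ 1 mod 4, sign kept]
  = (2/3)    [17 ≡ 2 mod 3]
  = -(1/3)    [3 ≡ 3 mod 8 ⇒ (2/3) = -1]
  = -1    [(1/3) = 1]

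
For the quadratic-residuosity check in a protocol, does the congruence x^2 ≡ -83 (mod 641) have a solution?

(-83|641)
  = (558|641)    [-83 ≡ 558 mod 641]
  = (279|641)    [641 ≡ 1 mod 8 ⇒ (2|641) = +1]
  = (641|279)    [QR: 641 ≡ 1 mod 4, sign kept]
  = (83|279)    [641 ≡ 83 mod 279]
  = -(279|83)    [QR: both ≡ 3 mod 4, sign flips]
  = -(30|83)    [279 ≡ 30 mod 83]
  = (15|83)    [83 ≡ 3 mod 8 ⇒ (2|83) = -1]
  = -(83|15)    [QR: both ≡ 3 mod 4, sign flips]
  = -(8|15)    [83 ≡ 8 mod 15]
  = -(1|15)    [15 ≡ 7 mod 8 ⇒ (2|15)^3 = +1]
  = -1    [(1|15) = 1]
(-83|641) = -1, and 641 is prime, so -83 is not a quadratic residue mod 641.

no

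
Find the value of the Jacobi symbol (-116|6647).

-1

Pull out -1: (-116|6647) = (-1|6647)·(116|6647). Since 6647 ≡ 3 (mod 4), (-1|6647) = -1. Now have -(116|6647).
Factor out 2: 116 = 2^2·29. Since 6647 ≡ 7 (mod 8), (2|6647) = +1, and (2|6647)^2 = +1. Now have -(29|6647).
29 ≡ 1 (mod 4), so quadratic reciprocity gives (29|6647) = (6647|29). Reduce: 6647 ≡ 6 (mod 29). Now have -(6|29).
Factor out 2: 6 = 2·3. Since 29 ≡ 5 (mod 8), (2|29) = -1. Now have (3|29).
29 ≡ 1 (mod 4), so quadratic reciprocity gives (3|29) = (29|3). Reduce: 29 ≡ 2 (mod 3). Now have (2|3).
Factor out 2: 2 = 2. Since 3 ≡ 3 (mod 8), (2|3) = -1. Now have -(1|3).
(1|3) = 1. Collecting the sign factors: -1.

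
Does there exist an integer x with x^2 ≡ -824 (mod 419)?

no

Pull out -1: (-824|419) = (-1|419)·(824|419). Since 419 ≡ 3 (mod 4), (-1|419) = -1. Now have -(824|419).
Reduce the numerator: 824 ≡ 405 (mod 419), so (824|419) = (405|419).
405 ≡ 1 (mod 4), so quadratic reciprocity gives (405|419) = (419|405). Reduce: 419 ≡ 14 (mod 405). Now have -(14|405).
Factor out 2: 14 = 2·7. Since 405 ≡ 5 (mod 8), (2|405) = -1. Now have (7|405).
405 ≡ 1 (mod 4), so quadratic reciprocity gives (7|405) = (405|7). Reduce: 405 ≡ 6 (mod 7). Now have (6|7).
Factor out 2: 6 = 2·3. Since 7 ≡ 7 (mod 8), (2|7) = +1. Now have (3|7).
Both 3 ≡ 3 and 7 ≡ 3 (mod 4), so reciprocity gives (3|7) = -(7|3). Reduce: 7 ≡ 1 (mod 3). Now have -(1|3).
(1|3) = 1. Collecting the sign factors: -1.
The Legendre symbol is -1, so x^2 ≡ -824 (mod 419) has no solution.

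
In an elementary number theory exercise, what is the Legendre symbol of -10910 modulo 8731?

-1

Reduce the numerator: -10910 ≡ 6552 (mod 8731), so (-10910/8731) = (6552/8731).
Factor out 2: 6552 = 2^3·819. Since 8731 ≡ 3 (mod 8), (2/8731) = -1, and (2/8731)^3 = -1. Now have -(819/8731).
Both 819 ≡ 3 and 8731 ≡ 3 (mod 4), so reciprocity gives (819/8731) = -(8731/819). Reduce: 8731 ≡ 541 (mod 819). Now have (541/819).
541 ≡ 1 (mod 4), so quadratic reciprocity gives (541/819) = (819/541). Reduce: 819 ≡ 278 (mod 541). Now have (278/541).
Factor out 2: 278 = 2·139. Since 541 ≡ 5 (mod 8), (2/541) = -1. Now have -(139/541).
541 ≡ 1 (mod 4), so quadratic reciprocity gives (139/541) = (541/139). Reduce: 541 ≡ 124 (mod 139). Now have -(124/139).
Factor out 2: 124 = 2^2·31. Since 139 ≡ 3 (mod 8), (2/139) = -1, and (2/139)^2 = +1. Now have -(31/139).
Both 31 ≡ 3 and 139 ≡ 3 (mod 4), so reciprocity gives (31/139) = -(139/31). Reduce: 139 ≡ 15 (mod 31). Now have (15/31).
Both 15 ≡ 3 and 31 ≡ 3 (mod 4), so reciprocity gives (15/31) = -(31/15). Reduce: 31 ≡ 1 (mod 15). Now have -(1/15).
(1/15) = 1. Collecting the sign factors: -1.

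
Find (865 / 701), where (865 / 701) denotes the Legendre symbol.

Reduce the numerator: 865 ≡ 164 (mod 701), so (865 / 701) = (164 / 701).
Factor out 2: 164 = 2^2·41. Since 701 ≡ 5 (mod 8), (2 / 701) = -1, and (2 / 701)^2 = +1. Now have (41 / 701).
41 ≡ 1 (mod 4), so quadratic reciprocity gives (41 / 701) = (701 / 41). Reduce: 701 ≡ 4 (mod 41). Now have (4 / 41).
Factor out 2: 4 = 2^2. Since 41 ≡ 1 (mod 8), (2 / 41) = +1, and (2 / 41)^2 = +1. Now have (1 / 41).
(1 / 41) = 1. Collecting the sign factors: 1.

1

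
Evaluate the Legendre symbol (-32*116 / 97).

By multiplicativity, (-32·116 / 97) = (-32 / 97)·(116 / 97).
First factor (-32 / 97):
Pull out -1: (-32 / 97) = (-1 / 97)·(32 / 97). Since 97 ≡ 1 (mod 4), (-1 / 97) = +1. Now have (32 / 97).
Factor out 2: 32 = 2^5. Since 97 ≡ 1 (mod 8), (2 / 97) = +1, and (2 / 97)^5 = +1. Now have (1 / 97).
(1 / 97) = 1. Collecting the sign factors: 1.
Second factor (116 / 97):
Reduce the numerator: 116 ≡ 19 (mod 97), so (116 / 97) = (19 / 97).
97 ≡ 1 (mod 4), so quadratic reciprocity gives (19 / 97) = (97 / 19). Reduce: 97 ≡ 2 (mod 19). Now have (2 / 19).
Factor out 2: 2 = 2. Since 19 ≡ 3 (mod 8), (2 / 19) = -1. Now have -(1 / 19).
(1 / 19) = 1. Collecting the sign factors: -1.
Product: (1)·(-1) = -1.

-1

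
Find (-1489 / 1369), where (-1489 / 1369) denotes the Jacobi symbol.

(-1489 / 1369)
  = (1249 / 1369)    [-1489 ≡ 1249 mod 1369]
  = (1369 / 1249)    [QR: 1249 ≡ 1 mod 4, sign kept]
  = (120 / 1249)    [1369 ≡ 120 mod 1249]
  = (15 / 1249)    [1249 ≡ 1 mod 8 ⇒ (2 / 1249)^3 = +1]
  = (1249 / 15)    [QR: 1249 ≡ 1 mod 4, sign kept]
  = (4 / 15)    [1249 ≡ 4 mod 15]
  = (1 / 15)    [15 ≡ 7 mod 8 ⇒ (2 / 15)^2 = +1]
  = 1    [(1 / 15) = 1]

1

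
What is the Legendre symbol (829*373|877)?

-1

By multiplicativity, (829·373|877) = (829|877)·(373|877).
First factor (829|877):
829 ≡ 1 (mod 4), so quadratic reciprocity gives (829|877) = (877|829). Reduce: 877 ≡ 48 (mod 829). Now have (48|829).
Factor out 2: 48 = 2^4·3. Since 829 ≡ 5 (mod 8), (2|829) = -1, and (2|829)^4 = +1. Now have (3|829).
829 ≡ 1 (mod 4), so quadratic reciprocity gives (3|829) = (829|3). Reduce: 829 ≡ 1 (mod 3). Now have (1|3).
(1|3) = 1. Collecting the sign factors: 1.
Second factor (373|877):
373 ≡ 1 (mod 4), so quadratic reciprocity gives (373|877) = (877|373). Reduce: 877 ≡ 131 (mod 373). Now have (131|373).
373 ≡ 1 (mod 4), so quadratic reciprocity gives (131|373) = (373|131). Reduce: 373 ≡ 111 (mod 131). Now have (111|131).
Both 111 ≡ 3 and 131 ≡ 3 (mod 4), so reciprocity gives (111|131) = -(131|111). Reduce: 131 ≡ 20 (mod 111). Now have -(20|111).
Factor out 2: 20 = 2^2·5. Since 111 ≡ 7 (mod 8), (2|111) = +1, and (2|111)^2 = +1. Now have -(5|111).
5 ≡ 1 (mod 4), so quadratic reciprocity gives (5|111) = (111|5). Reduce: 111 ≡ 1 (mod 5). Now have -(1|5).
(1|5) = 1. Collecting the sign factors: -1.
Product: (1)·(-1) = -1.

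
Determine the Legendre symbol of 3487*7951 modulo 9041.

1

By multiplicativity, (3487·7951/9041) = (3487/9041)·(7951/9041).
First factor (3487/9041):
9041 ≡ 1 (mod 4), so quadratic reciprocity gives (3487/9041) = (9041/3487). Reduce: 9041 ≡ 2067 (mod 3487). Now have (2067/3487).
Both 2067 ≡ 3 and 3487 ≡ 3 (mod 4), so reciprocity gives (2067/3487) = -(3487/2067). Reduce: 3487 ≡ 1420 (mod 2067). Now have -(1420/2067).
Factor out 2: 1420 = 2^2·355. Since 2067 ≡ 3 (mod 8), (2/2067) = -1, and (2/2067)^2 = +1. Now have -(355/2067).
Both 355 ≡ 3 and 2067 ≡ 3 (mod 4), so reciprocity gives (355/2067) = -(2067/355). Reduce: 2067 ≡ 292 (mod 355). Now have (292/355).
Factor out 2: 292 = 2^2·73. Since 355 ≡ 3 (mod 8), (2/355) = -1, and (2/355)^2 = +1. Now have (73/355).
73 ≡ 1 (mod 4), so quadratic reciprocity gives (73/355) = (355/73). Reduce: 355 ≡ 63 (mod 73). Now have (63/73).
73 ≡ 1 (mod 4), so quadratic reciprocity gives (63/73) = (73/63). Reduce: 73 ≡ 10 (mod 63). Now have (10/63).
Factor out 2: 10 = 2·5. Since 63 ≡ 7 (mod 8), (2/63) = +1. Now have (5/63).
5 ≡ 1 (mod 4), so quadratic reciprocity gives (5/63) = (63/5). Reduce: 63 ≡ 3 (mod 5). Now have (3/5).
5 ≡ 1 (mod 4), so quadratic reciprocity gives (3/5) = (5/3). Reduce: 5 ≡ 2 (mod 3). Now have (2/3).
Factor out 2: 2 = 2. Since 3 ≡ 3 (mod 8), (2/3) = -1. Now have -(1/3).
(1/3) = 1. Collecting the sign factors: -1.
Second factor (7951/9041):
9041 ≡ 1 (mod 4), so quadratic reciprocity gives (7951/9041) = (9041/7951). Reduce: 9041 ≡ 1090 (mod 7951). Now have (1090/7951).
Factor out 2: 1090 = 2·545. Since 7951 ≡ 7 (mod 8), (2/7951) = +1. Now have (545/7951).
545 ≡ 1 (mod 4), so quadratic reciprocity gives (545/7951) = (7951/545). Reduce: 7951 ≡ 321 (mod 545). Now have (321/545).
321 ≡ 1 (mod 4), so quadratic reciprocity gives (321/545) = (545/321). Reduce: 545 ≡ 224 (mod 321). Now have (224/321).
Factor out 2: 224 = 2^5·7. Since 321 ≡ 1 (mod 8), (2/321) = +1, and (2/321)^5 = +1. Now have (7/321).
321 ≡ 1 (mod 4), so quadratic reciprocity gives (7/321) = (321/7). Reduce: 321 ≡ 6 (mod 7). Now have (6/7).
Factor out 2: 6 = 2·3. Since 7 ≡ 7 (mod 8), (2/7) = +1. Now have (3/7).
Both 3 ≡ 3 and 7 ≡ 3 (mod 4), so reciprocity gives (3/7) = -(7/3). Reduce: 7 ≡ 1 (mod 3). Now have -(1/3).
(1/3) = 1. Collecting the sign factors: -1.
Product: (-1)·(-1) = 1.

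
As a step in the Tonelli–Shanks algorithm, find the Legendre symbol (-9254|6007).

-1

Pull out -1: (-9254|6007) = (-1|6007)·(9254|6007). Since 6007 ≡ 3 (mod 4), (-1|6007) = -1. Now have -(9254|6007).
Reduce the numerator: 9254 ≡ 3247 (mod 6007), so (9254|6007) = (3247|6007).
Both 3247 ≡ 3 and 6007 ≡ 3 (mod 4), so reciprocity gives (3247|6007) = -(6007|3247). Reduce: 6007 ≡ 2760 (mod 3247). Now have (2760|3247).
Factor out 2: 2760 = 2^3·345. Since 3247 ≡ 7 (mod 8), (2|3247) = +1, and (2|3247)^3 = +1. Now have (345|3247).
345 ≡ 1 (mod 4), so quadratic reciprocity gives (345|3247) = (3247|345). Reduce: 3247 ≡ 142 (mod 345). Now have (142|345).
Factor out 2: 142 = 2·71. Since 345 ≡ 1 (mod 8), (2|345) = +1. Now have (71|345).
345 ≡ 1 (mod 4), so quadratic reciprocity gives (71|345) = (345|71). Reduce: 345 ≡ 61 (mod 71). Now have (61|71).
61 ≡ 1 (mod 4), so quadratic reciprocity gives (61|71) = (71|61). Reduce: 71 ≡ 10 (mod 61). Now have (10|61).
Factor out 2: 10 = 2·5. Since 61 ≡ 5 (mod 8), (2|61) = -1. Now have -(5|61).
5 ≡ 1 (mod 4), so quadratic reciprocity gives (5|61) = (61|5). Reduce: 61 ≡ 1 (mod 5). Now have -(1|5).
(1|5) = 1. Collecting the sign factors: -1.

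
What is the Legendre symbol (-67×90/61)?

1

By multiplicativity, (-67·90/61) = (-67/61)·(90/61).
First factor (-67/61):
(-67/61)
  = (55/61)    [-67 ≡ 55 mod 61]
  = (61/55)    [QR: 61 ≡ 1 mod 4, sign kept]
  = (6/55)    [61 ≡ 6 mod 55]
  = (3/55)    [55 ≡ 7 mod 8 ⇒ (2/55) = +1]
  = -(55/3)    [QR: both ≡ 3 mod 4, sign flips]
  = -(1/3)    [55 ≡ 1 mod 3]
  = -1    [(1/3) = 1]
Second factor (90/61):
(90/61)
  = (29/61)    [90 ≡ 29 mod 61]
  = (61/29)    [QR: 29 ≡ 1 mod 4, sign kept]
  = (3/29)    [61 ≡ 3 mod 29]
  = (29/3)    [QR: 29 ≡ 1 mod 4, sign kept]
  = (2/3)    [29 ≡ 2 mod 3]
  = -(1/3)    [3 ≡ 3 mod 8 ⇒ (2/3) = -1]
  = -1    [(1/3) = 1]
Product: (-1)·(-1) = 1.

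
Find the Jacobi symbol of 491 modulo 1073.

-1

1073 ≡ 1 (mod 4), so quadratic reciprocity gives (491/1073) = (1073/491). Reduce: 1073 ≡ 91 (mod 491). Now have (91/491).
Both 91 ≡ 3 and 491 ≡ 3 (mod 4), so reciprocity gives (91/491) = -(491/91). Reduce: 491 ≡ 36 (mod 91). Now have -(36/91).
Factor out 2: 36 = 2^2·9. Since 91 ≡ 3 (mod 8), (2/91) = -1, and (2/91)^2 = +1. Now have -(9/91).
9 ≡ 1 (mod 4), so quadratic reciprocity gives (9/91) = (91/9). Reduce: 91 ≡ 1 (mod 9). Now have -(1/9).
(1/9) = 1. Collecting the sign factors: -1.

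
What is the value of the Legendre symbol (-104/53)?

-1

(-104/53)
  = (2/53)    [-104 ≡ 2 mod 53]
  = -(1/53)    [53 ≡ 5 mod 8 ⇒ (2/53) = -1]
  = -1    [(1/53) = 1]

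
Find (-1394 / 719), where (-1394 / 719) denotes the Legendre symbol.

(-1394 / 719)
  = -(1394 / 719)    [719 ≡ 3 mod 4 ⇒ (-1 / 719) = -1]
  = -(675 / 719)    [1394 ≡ 675 mod 719]
  = (719 / 675)    [QR: both ≡ 3 mod 4, sign flips]
  = (44 / 675)    [719 ≡ 44 mod 675]
  = (11 / 675)    [675 ≡ 3 mod 8 ⇒ (2 / 675)^2 = +1]
  = -(675 / 11)    [QR: both ≡ 3 mod 4, sign flips]
  = -(4 / 11)    [675 ≡ 4 mod 11]
  = -(1 / 11)    [11 ≡ 3 mod 8 ⇒ (2 / 11)^2 = +1]
  = -1    [(1 / 11) = 1]

-1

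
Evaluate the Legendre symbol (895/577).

(895/577)
  = (318/577)    [895 ≡ 318 mod 577]
  = (159/577)    [577 ≡ 1 mod 8 ⇒ (2/577) = +1]
  = (577/159)    [QR: 577 ≡ 1 mod 4, sign kept]
  = (100/159)    [577 ≡ 100 mod 159]
  = (25/159)    [159 ≡ 7 mod 8 ⇒ (2/159)^2 = +1]
  = (159/25)    [QR: 25 ≡ 1 mod 4, sign kept]
  = (9/25)    [159 ≡ 9 mod 25]
  = (25/9)    [QR: 9 ≡ 1 mod 4, sign kept]
  = (7/9)    [25 ≡ 7 mod 9]
  = (9/7)    [QR: 9 ≡ 1 mod 4, sign kept]
  = (2/7)    [9 ≡ 2 mod 7]
  = (1/7)    [7 ≡ 7 mod 8 ⇒ (2/7) = +1]
  = 1    [(1/7) = 1]

1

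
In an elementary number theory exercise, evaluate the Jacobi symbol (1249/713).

-1

(1249/713)
  = (536/713)    [1249 ≡ 536 mod 713]
  = (67/713)    [713 ≡ 1 mod 8 ⇒ (2/713)^3 = +1]
  = (713/67)    [QR: 713 ≡ 1 mod 4, sign kept]
  = (43/67)    [713 ≡ 43 mod 67]
  = -(67/43)    [QR: both ≡ 3 mod 4, sign flips]
  = -(24/43)    [67 ≡ 24 mod 43]
  = (3/43)    [43 ≡ 3 mod 8 ⇒ (2/43)^3 = -1]
  = -(43/3)    [QR: both ≡ 3 mod 4, sign flips]
  = -(1/3)    [43 ≡ 1 mod 3]
  = -1    [(1/3) = 1]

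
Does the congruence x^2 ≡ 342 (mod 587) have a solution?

Factor out 2: 342 = 2·171. Since 587 ≡ 3 (mod 8), (2|587) = -1. Now have -(171|587).
Both 171 ≡ 3 and 587 ≡ 3 (mod 4), so reciprocity gives (171|587) = -(587|171). Reduce: 587 ≡ 74 (mod 171). Now have (74|171).
Factor out 2: 74 = 2·37. Since 171 ≡ 3 (mod 8), (2|171) = -1. Now have -(37|171).
37 ≡ 1 (mod 4), so quadratic reciprocity gives (37|171) = (171|37). Reduce: 171 ≡ 23 (mod 37). Now have -(23|37).
37 ≡ 1 (mod 4), so quadratic reciprocity gives (23|37) = (37|23). Reduce: 37 ≡ 14 (mod 23). Now have -(14|23).
Factor out 2: 14 = 2·7. Since 23 ≡ 7 (mod 8), (2|23) = +1. Now have -(7|23).
Both 7 ≡ 3 and 23 ≡ 3 (mod 4), so reciprocity gives (7|23) = -(23|7). Reduce: 23 ≡ 2 (mod 7). Now have (2|7).
Factor out 2: 2 = 2. Since 7 ≡ 7 (mod 8), (2|7) = +1. Now have (1|7).
(1|7) = 1. Collecting the sign factors: 1.
(342|587) = 1, and 587 is prime, so 342 is a quadratic residue mod 587.

yes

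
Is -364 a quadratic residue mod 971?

Pull out -1: (-364/971) = (-1/971)·(364/971). Since 971 ≡ 3 (mod 4), (-1/971) = -1. Now have -(364/971).
Factor out 2: 364 = 2^2·91. Since 971 ≡ 3 (mod 8), (2/971) = -1, and (2/971)^2 = +1. Now have -(91/971).
Both 91 ≡ 3 and 971 ≡ 3 (mod 4), so reciprocity gives (91/971) = -(971/91). Reduce: 971 ≡ 61 (mod 91). Now have (61/91).
61 ≡ 1 (mod 4), so quadratic reciprocity gives (61/91) = (91/61). Reduce: 91 ≡ 30 (mod 61). Now have (30/61).
Factor out 2: 30 = 2·15. Since 61 ≡ 5 (mod 8), (2/61) = -1. Now have -(15/61).
61 ≡ 1 (mod 4), so quadratic reciprocity gives (15/61) = (61/15). Reduce: 61 ≡ 1 (mod 15). Now have -(1/15).
(1/15) = 1. Collecting the sign factors: -1.
(-364/971) = -1, and 971 is prime, so -364 is not a quadratic residue mod 971.

no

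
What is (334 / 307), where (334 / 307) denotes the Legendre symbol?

(334 / 307)
  = (27 / 307)    [334 ≡ 27 mod 307]
  = -(307 / 27)    [QR: both ≡ 3 mod 4, sign flips]
  = -(10 / 27)    [307 ≡ 10 mod 27]
  = (5 / 27)    [27 ≡ 3 mod 8 ⇒ (2 / 27) = -1]
  = (27 / 5)    [QR: 5 ≡ 1 mod 4, sign kept]
  = (2 / 5)    [27 ≡ 2 mod 5]
  = -(1 / 5)    [5 ≡ 5 mod 8 ⇒ (2 / 5) = -1]
  = -1    [(1 / 5) = 1]

-1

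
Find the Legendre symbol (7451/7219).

(7451/7219)
  = (232/7219)    [7451 ≡ 232 mod 7219]
  = -(29/7219)    [7219 ≡ 3 mod 8 ⇒ (2/7219)^3 = -1]
  = -(7219/29)    [QR: 29 ≡ 1 mod 4, sign kept]
  = -(27/29)    [7219 ≡ 27 mod 29]
  = -(29/27)    [QR: 29 ≡ 1 mod 4, sign kept]
  = -(2/27)    [29 ≡ 2 mod 27]
  = (1/27)    [27 ≡ 3 mod 8 ⇒ (2/27) = -1]
  = 1    [(1/27) = 1]

1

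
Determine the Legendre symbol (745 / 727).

1

Reduce the numerator: 745 ≡ 18 (mod 727), so (745 / 727) = (18 / 727).
Factor out 2: 18 = 2·9. Since 727 ≡ 7 (mod 8), (2 / 727) = +1. Now have (9 / 727).
9 ≡ 1 (mod 4), so quadratic reciprocity gives (9 / 727) = (727 / 9). Reduce: 727 ≡ 7 (mod 9). Now have (7 / 9).
9 ≡ 1 (mod 4), so quadratic reciprocity gives (7 / 9) = (9 / 7). Reduce: 9 ≡ 2 (mod 7). Now have (2 / 7).
Factor out 2: 2 = 2. Since 7 ≡ 7 (mod 8), (2 / 7) = +1. Now have (1 / 7).
(1 / 7) = 1. Collecting the sign factors: 1.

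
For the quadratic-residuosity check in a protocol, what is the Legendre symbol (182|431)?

1

(182|431)
  = (91|431)    [431 ≡ 7 mod 8 ⇒ (2|431) = +1]
  = -(431|91)    [QR: both ≡ 3 mod 4, sign flips]
  = -(67|91)    [431 ≡ 67 mod 91]
  = (91|67)    [QR: both ≡ 3 mod 4, sign flips]
  = (24|67)    [91 ≡ 24 mod 67]
  = -(3|67)    [67 ≡ 3 mod 8 ⇒ (2|67)^3 = -1]
  = (67|3)    [QR: both ≡ 3 mod 4, sign flips]
  = (1|3)    [67 ≡ 1 mod 3]
  = 1    [(1|3) = 1]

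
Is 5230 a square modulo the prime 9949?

yes

Factor out 2: 5230 = 2·2615. Since 9949 ≡ 5 (mod 8), (2|9949) = -1. Now have -(2615|9949).
9949 ≡ 1 (mod 4), so quadratic reciprocity gives (2615|9949) = (9949|2615). Reduce: 9949 ≡ 2104 (mod 2615). Now have -(2104|2615).
Factor out 2: 2104 = 2^3·263. Since 2615 ≡ 7 (mod 8), (2|2615) = +1, and (2|2615)^3 = +1. Now have -(263|2615).
Both 263 ≡ 3 and 2615 ≡ 3 (mod 4), so reciprocity gives (263|2615) = -(2615|263). Reduce: 2615 ≡ 248 (mod 263). Now have (248|263).
Factor out 2: 248 = 2^3·31. Since 263 ≡ 7 (mod 8), (2|263) = +1, and (2|263)^3 = +1. Now have (31|263).
Both 31 ≡ 3 and 263 ≡ 3 (mod 4), so reciprocity gives (31|263) = -(263|31). Reduce: 263 ≡ 15 (mod 31). Now have -(15|31).
Both 15 ≡ 3 and 31 ≡ 3 (mod 4), so reciprocity gives (15|31) = -(31|15). Reduce: 31 ≡ 1 (mod 15). Now have (1|15).
(1|15) = 1. Collecting the sign factors: 1.
The Legendre symbol is 1, so x^2 ≡ 5230 (mod 9949) has solution.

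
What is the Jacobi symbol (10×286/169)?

By multiplicativity, (10·286/169) = (10/169)·(286/169).
First factor (10/169):
(10/169)
  = (5/169)    [169 ≡ 1 mod 8 ⇒ (2/169) = +1]
  = (169/5)    [QR: 5 ≡ 1 mod 4, sign kept]
  = (4/5)    [169 ≡ 4 mod 5]
  = (1/5)    [5 ≡ 5 mod 8 ⇒ (2/5)^2 = +1]
  = 1    [(1/5) = 1]
Second factor (286/169):
(286/169)
  = (117/169)    [286 ≡ 117 mod 169]
  = (169/117)    [QR: 117 ≡ 1 mod 4, sign kept]
  = (52/117)    [169 ≡ 52 mod 117]
  = (13/117)    [117 ≡ 5 mod 8 ⇒ (2/117)^2 = +1]
  = (117/13)    [QR: 13 ≡ 1 mod 4, sign kept]
  = (0/13)    [117 ≡ 0 mod 13]
  = 0    [numerator 0, gcd > 1]
Product: (1)·(0) = 0.

0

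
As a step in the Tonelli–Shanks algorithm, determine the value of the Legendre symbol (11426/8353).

-1

Reduce the numerator: 11426 ≡ 3073 (mod 8353), so (11426/8353) = (3073/8353).
3073 ≡ 1 (mod 4), so quadratic reciprocity gives (3073/8353) = (8353/3073). Reduce: 8353 ≡ 2207 (mod 3073). Now have (2207/3073).
3073 ≡ 1 (mod 4), so quadratic reciprocity gives (2207/3073) = (3073/2207). Reduce: 3073 ≡ 866 (mod 2207). Now have (866/2207).
Factor out 2: 866 = 2·433. Since 2207 ≡ 7 (mod 8), (2/2207) = +1. Now have (433/2207).
433 ≡ 1 (mod 4), so quadratic reciprocity gives (433/2207) = (2207/433). Reduce: 2207 ≡ 42 (mod 433). Now have (42/433).
Factor out 2: 42 = 2·21. Since 433 ≡ 1 (mod 8), (2/433) = +1. Now have (21/433).
21 ≡ 1 (mod 4), so quadratic reciprocity gives (21/433) = (433/21). Reduce: 433 ≡ 13 (mod 21). Now have (13/21).
13 ≡ 1 (mod 4), so quadratic reciprocity gives (13/21) = (21/13). Reduce: 21 ≡ 8 (mod 13). Now have (8/13).
Factor out 2: 8 = 2^3. Since 13 ≡ 5 (mod 8), (2/13) = -1, and (2/13)^3 = -1. Now have -(1/13).
(1/13) = 1. Collecting the sign factors: -1.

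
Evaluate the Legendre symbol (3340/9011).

1

Factor out 2: 3340 = 2^2·835. Since 9011 ≡ 3 (mod 8), (2/9011) = -1, and (2/9011)^2 = +1. Now have (835/9011).
Both 835 ≡ 3 and 9011 ≡ 3 (mod 4), so reciprocity gives (835/9011) = -(9011/835). Reduce: 9011 ≡ 661 (mod 835). Now have -(661/835).
661 ≡ 1 (mod 4), so quadratic reciprocity gives (661/835) = (835/661). Reduce: 835 ≡ 174 (mod 661). Now have -(174/661).
Factor out 2: 174 = 2·87. Since 661 ≡ 5 (mod 8), (2/661) = -1. Now have (87/661).
661 ≡ 1 (mod 4), so quadratic reciprocity gives (87/661) = (661/87). Reduce: 661 ≡ 52 (mod 87). Now have (52/87).
Factor out 2: 52 = 2^2·13. Since 87 ≡ 7 (mod 8), (2/87) = +1, and (2/87)^2 = +1. Now have (13/87).
13 ≡ 1 (mod 4), so quadratic reciprocity gives (13/87) = (87/13). Reduce: 87 ≡ 9 (mod 13). Now have (9/13).
9 ≡ 1 (mod 4), so quadratic reciprocity gives (9/13) = (13/9). Reduce: 13 ≡ 4 (mod 9). Now have (4/9).
Factor out 2: 4 = 2^2. Since 9 ≡ 1 (mod 8), (2/9) = +1, and (2/9)^2 = +1. Now have (1/9).
(1/9) = 1. Collecting the sign factors: 1.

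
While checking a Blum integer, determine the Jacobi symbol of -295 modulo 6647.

(-295/6647)
  = (6352/6647)    [-295 ≡ 6352 mod 6647]
  = (397/6647)    [6647 ≡ 7 mod 8 ⇒ (2/6647)^4 = +1]
  = (6647/397)    [QR: 397 ≡ 1 mod 4, sign kept]
  = (295/397)    [6647 ≡ 295 mod 397]
  = (397/295)    [QR: 397 ≡ 1 mod 4, sign kept]
  = (102/295)    [397 ≡ 102 mod 295]
  = (51/295)    [295 ≡ 7 mod 8 ⇒ (2/295) = +1]
  = -(295/51)    [QR: both ≡ 3 mod 4, sign flips]
  = -(40/51)    [295 ≡ 40 mod 51]
  = (5/51)    [51 ≡ 3 mod 8 ⇒ (2/51)^3 = -1]
  = (51/5)    [QR: 5 ≡ 1 mod 4, sign kept]
  = (1/5)    [51 ≡ 1 mod 5]
  = 1    [(1/5) = 1]

1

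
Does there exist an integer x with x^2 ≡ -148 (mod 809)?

no

Pull out -1: (-148/809) = (-1/809)·(148/809). Since 809 ≡ 1 (mod 4), (-1/809) = +1. Now have (148/809).
Factor out 2: 148 = 2^2·37. Since 809 ≡ 1 (mod 8), (2/809) = +1, and (2/809)^2 = +1. Now have (37/809).
37 ≡ 1 (mod 4), so quadratic reciprocity gives (37/809) = (809/37). Reduce: 809 ≡ 32 (mod 37). Now have (32/37).
Factor out 2: 32 = 2^5. Since 37 ≡ 5 (mod 8), (2/37) = -1, and (2/37)^5 = -1. Now have -(1/37).
(1/37) = 1. Collecting the sign factors: -1.
(-148/809) = -1, and 809 is prime, so -148 is not a quadratic residue mod 809.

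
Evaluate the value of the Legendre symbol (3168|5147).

-1

(3168|5147)
  = -(99|5147)    [5147 ≡ 3 mod 8 ⇒ (2|5147)^5 = -1]
  = (5147|99)    [QR: both ≡ 3 mod 4, sign flips]
  = (98|99)    [5147 ≡ 98 mod 99]
  = -(49|99)    [99 ≡ 3 mod 8 ⇒ (2|99) = -1]
  = -(99|49)    [QR: 49 ≡ 1 mod 4, sign kept]
  = -(1|49)    [99 ≡ 1 mod 49]
  = -1    [(1|49) = 1]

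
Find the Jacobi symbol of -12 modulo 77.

Reduce the numerator: -12 ≡ 65 (mod 77), so (-12/77) = (65/77).
65 ≡ 1 (mod 4), so quadratic reciprocity gives (65/77) = (77/65). Reduce: 77 ≡ 12 (mod 65). Now have (12/65).
Factor out 2: 12 = 2^2·3. Since 65 ≡ 1 (mod 8), (2/65) = +1, and (2/65)^2 = +1. Now have (3/65).
65 ≡ 1 (mod 4), so quadratic reciprocity gives (3/65) = (65/3). Reduce: 65 ≡ 2 (mod 3). Now have (2/3).
Factor out 2: 2 = 2. Since 3 ≡ 3 (mod 8), (2/3) = -1. Now have -(1/3).
(1/3) = 1. Collecting the sign factors: -1.

-1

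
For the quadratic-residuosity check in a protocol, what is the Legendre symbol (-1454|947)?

-1

(-1454|947)
  = (440|947)    [-1454 ≡ 440 mod 947]
  = -(55|947)    [947 ≡ 3 mod 8 ⇒ (2|947)^3 = -1]
  = (947|55)    [QR: both ≡ 3 mod 4, sign flips]
  = (12|55)    [947 ≡ 12 mod 55]
  = (3|55)    [55 ≡ 7 mod 8 ⇒ (2|55)^2 = +1]
  = -(55|3)    [QR: both ≡ 3 mod 4, sign flips]
  = -(1|3)    [55 ≡ 1 mod 3]
  = -1    [(1|3) = 1]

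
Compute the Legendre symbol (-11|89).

1

Reduce the numerator: -11 ≡ 78 (mod 89), so (-11|89) = (78|89).
Factor out 2: 78 = 2·39. Since 89 ≡ 1 (mod 8), (2|89) = +1. Now have (39|89).
89 ≡ 1 (mod 4), so quadratic reciprocity gives (39|89) = (89|39). Reduce: 89 ≡ 11 (mod 39). Now have (11|39).
Both 11 ≡ 3 and 39 ≡ 3 (mod 4), so reciprocity gives (11|39) = -(39|11). Reduce: 39 ≡ 6 (mod 11). Now have -(6|11).
Factor out 2: 6 = 2·3. Since 11 ≡ 3 (mod 8), (2|11) = -1. Now have (3|11).
Both 3 ≡ 3 and 11 ≡ 3 (mod 4), so reciprocity gives (3|11) = -(11|3). Reduce: 11 ≡ 2 (mod 3). Now have -(2|3).
Factor out 2: 2 = 2. Since 3 ≡ 3 (mod 8), (2|3) = -1. Now have (1|3).
(1|3) = 1. Collecting the sign factors: 1.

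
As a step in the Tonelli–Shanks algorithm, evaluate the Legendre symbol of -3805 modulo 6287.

-1

Reduce the numerator: -3805 ≡ 2482 (mod 6287), so (-3805|6287) = (2482|6287).
Factor out 2: 2482 = 2·1241. Since 6287 ≡ 7 (mod 8), (2|6287) = +1. Now have (1241|6287).
1241 ≡ 1 (mod 4), so quadratic reciprocity gives (1241|6287) = (6287|1241). Reduce: 6287 ≡ 82 (mod 1241). Now have (82|1241).
Factor out 2: 82 = 2·41. Since 1241 ≡ 1 (mod 8), (2|1241) = +1. Now have (41|1241).
41 ≡ 1 (mod 4), so quadratic reciprocity gives (41|1241) = (1241|41). Reduce: 1241 ≡ 11 (mod 41). Now have (11|41).
41 ≡ 1 (mod 4), so quadratic reciprocity gives (11|41) = (41|11). Reduce: 41 ≡ 8 (mod 11). Now have (8|11).
Factor out 2: 8 = 2^3. Since 11 ≡ 3 (mod 8), (2|11) = -1, and (2|11)^3 = -1. Now have -(1|11).
(1|11) = 1. Collecting the sign factors: -1.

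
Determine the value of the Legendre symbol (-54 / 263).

-1

Reduce the numerator: -54 ≡ 209 (mod 263), so (-54 / 263) = (209 / 263).
209 ≡ 1 (mod 4), so quadratic reciprocity gives (209 / 263) = (263 / 209). Reduce: 263 ≡ 54 (mod 209). Now have (54 / 209).
Factor out 2: 54 = 2·27. Since 209 ≡ 1 (mod 8), (2 / 209) = +1. Now have (27 / 209).
209 ≡ 1 (mod 4), so quadratic reciprocity gives (27 / 209) = (209 / 27). Reduce: 209 ≡ 20 (mod 27). Now have (20 / 27).
Factor out 2: 20 = 2^2·5. Since 27 ≡ 3 (mod 8), (2 / 27) = -1, and (2 / 27)^2 = +1. Now have (5 / 27).
5 ≡ 1 (mod 4), so quadratic reciprocity gives (5 / 27) = (27 / 5). Reduce: 27 ≡ 2 (mod 5). Now have (2 / 5).
Factor out 2: 2 = 2. Since 5 ≡ 5 (mod 8), (2 / 5) = -1. Now have -(1 / 5).
(1 / 5) = 1. Collecting the sign factors: -1.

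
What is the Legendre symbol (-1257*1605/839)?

-1

By multiplicativity, (-1257·1605/839) = (-1257/839)·(1605/839).
First factor (-1257/839):
Reduce the numerator: -1257 ≡ 421 (mod 839), so (-1257/839) = (421/839).
421 ≡ 1 (mod 4), so quadratic reciprocity gives (421/839) = (839/421). Reduce: 839 ≡ 418 (mod 421). Now have (418/421).
Factor out 2: 418 = 2·209. Since 421 ≡ 5 (mod 8), (2/421) = -1. Now have -(209/421).
209 ≡ 1 (mod 4), so quadratic reciprocity gives (209/421) = (421/209). Reduce: 421 ≡ 3 (mod 209). Now have -(3/209).
209 ≡ 1 (mod 4), so quadratic reciprocity gives (3/209) = (209/3). Reduce: 209 ≡ 2 (mod 3). Now have -(2/3).
Factor out 2: 2 = 2. Since 3 ≡ 3 (mod 8), (2/3) = -1. Now have (1/3).
(1/3) = 1. Collecting the sign factors: 1.
Second factor (1605/839):
Reduce the numerator: 1605 ≡ 766 (mod 839), so (1605/839) = (766/839).
Factor out 2: 766 = 2·383. Since 839 ≡ 7 (mod 8), (2/839) = +1. Now have (383/839).
Both 383 ≡ 3 and 839 ≡ 3 (mod 4), so reciprocity gives (383/839) = -(839/383). Reduce: 839 ≡ 73 (mod 383). Now have -(73/383).
73 ≡ 1 (mod 4), so quadratic reciprocity gives (73/383) = (383/73). Reduce: 383 ≡ 18 (mod 73). Now have -(18/73).
Factor out 2: 18 = 2·9. Since 73 ≡ 1 (mod 8), (2/73) = +1. Now have -(9/73).
9 ≡ 1 (mod 4), so quadratic reciprocity gives (9/73) = (73/9). Reduce: 73 ≡ 1 (mod 9). Now have -(1/9).
(1/9) = 1. Collecting the sign factors: -1.
Product: (1)·(-1) = -1.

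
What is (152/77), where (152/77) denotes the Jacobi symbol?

-1

(152/77)
  = (75/77)    [152 ≡ 75 mod 77]
  = (77/75)    [QR: 77 ≡ 1 mod 4, sign kept]
  = (2/75)    [77 ≡ 2 mod 75]
  = -(1/75)    [75 ≡ 3 mod 8 ⇒ (2/75) = -1]
  = -1    [(1/75) = 1]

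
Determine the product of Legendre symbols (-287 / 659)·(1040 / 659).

By multiplicativity, (-287·1040 / 659) = (-287 / 659)·(1040 / 659).
First factor (-287 / 659):
(-287 / 659)
  = -(287 / 659)    [659 ≡ 3 mod 4 ⇒ (-1 / 659) = -1]
  = (659 / 287)    [QR: both ≡ 3 mod 4, sign flips]
  = (85 / 287)    [659 ≡ 85 mod 287]
  = (287 / 85)    [QR: 85 ≡ 1 mod 4, sign kept]
  = (32 / 85)    [287 ≡ 32 mod 85]
  = -(1 / 85)    [85 ≡ 5 mod 8 ⇒ (2 / 85)^5 = -1]
  = -1    [(1 / 85) = 1]
Second factor (1040 / 659):
(1040 / 659)
  = (381 / 659)    [1040 ≡ 381 mod 659]
  = (659 / 381)    [QR: 381 ≡ 1 mod 4, sign kept]
  = (278 / 381)    [659 ≡ 278 mod 381]
  = -(139 / 381)    [381 ≡ 5 mod 8 ⇒ (2 / 381) = -1]
  = -(381 / 139)    [QR: 381 ≡ 1 mod 4, sign kept]
  = -(103 / 139)    [381 ≡ 103 mod 139]
  = (139 / 103)    [QR: both ≡ 3 mod 4, sign flips]
  = (36 / 103)    [139 ≡ 36 mod 103]
  = (9 / 103)    [103 ≡ 7 mod 8 ⇒ (2 / 103)^2 = +1]
  = (103 / 9)    [QR: 9 ≡ 1 mod 4, sign kept]
  = (4 / 9)    [103 ≡ 4 mod 9]
  = (1 / 9)    [9 ≡ 1 mod 8 ⇒ (2 / 9)^2 = +1]
  = 1    [(1 / 9) = 1]
Product: (-1)·(1) = -1.

-1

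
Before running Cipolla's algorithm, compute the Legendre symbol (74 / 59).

Reduce the numerator: 74 ≡ 15 (mod 59), so (74 / 59) = (15 / 59).
Both 15 ≡ 3 and 59 ≡ 3 (mod 4), so reciprocity gives (15 / 59) = -(59 / 15). Reduce: 59 ≡ 14 (mod 15). Now have -(14 / 15).
Factor out 2: 14 = 2·7. Since 15 ≡ 7 (mod 8), (2 / 15) = +1. Now have -(7 / 15).
Both 7 ≡ 3 and 15 ≡ 3 (mod 4), so reciprocity gives (7 / 15) = -(15 / 7). Reduce: 15 ≡ 1 (mod 7). Now have (1 / 7).
(1 / 7) = 1. Collecting the sign factors: 1.

1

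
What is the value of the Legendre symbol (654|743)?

1

(654|743)
  = (327|743)    [743 ≡ 7 mod 8 ⇒ (2|743) = +1]
  = -(743|327)    [QR: both ≡ 3 mod 4, sign flips]
  = -(89|327)    [743 ≡ 89 mod 327]
  = -(327|89)    [QR: 89 ≡ 1 mod 4, sign kept]
  = -(60|89)    [327 ≡ 60 mod 89]
  = -(15|89)    [89 ≡ 1 mod 8 ⇒ (2|89)^2 = +1]
  = -(89|15)    [QR: 89 ≡ 1 mod 4, sign kept]
  = -(14|15)    [89 ≡ 14 mod 15]
  = -(7|15)    [15 ≡ 7 mod 8 ⇒ (2|15) = +1]
  = (15|7)    [QR: both ≡ 3 mod 4, sign flips]
  = (1|7)    [15 ≡ 1 mod 7]
  = 1    [(1|7) = 1]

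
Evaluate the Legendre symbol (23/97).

97 ≡ 1 (mod 4), so quadratic reciprocity gives (23/97) = (97/23). Reduce: 97 ≡ 5 (mod 23). Now have (5/23).
5 ≡ 1 (mod 4), so quadratic reciprocity gives (5/23) = (23/5). Reduce: 23 ≡ 3 (mod 5). Now have (3/5).
5 ≡ 1 (mod 4), so quadratic reciprocity gives (3/5) = (5/3). Reduce: 5 ≡ 2 (mod 3). Now have (2/3).
Factor out 2: 2 = 2. Since 3 ≡ 3 (mod 8), (2/3) = -1. Now have -(1/3).
(1/3) = 1. Collecting the sign factors: -1.

-1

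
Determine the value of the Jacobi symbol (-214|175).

-1

Pull out -1: (-214|175) = (-1|175)·(214|175). Since 175 ≡ 3 (mod 4), (-1|175) = -1. Now have -(214|175).
Reduce the numerator: 214 ≡ 39 (mod 175), so (214|175) = (39|175).
Both 39 ≡ 3 and 175 ≡ 3 (mod 4), so reciprocity gives (39|175) = -(175|39). Reduce: 175 ≡ 19 (mod 39). Now have (19|39).
Both 19 ≡ 3 and 39 ≡ 3 (mod 4), so reciprocity gives (19|39) = -(39|19). Reduce: 39 ≡ 1 (mod 19). Now have -(1|19).
(1|19) = 1. Collecting the sign factors: -1.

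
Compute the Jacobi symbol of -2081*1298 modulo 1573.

By multiplicativity, (-2081·1298 / 1573) = (-2081 / 1573)·(1298 / 1573).
First factor (-2081 / 1573):
Reduce the numerator: -2081 ≡ 1065 (mod 1573), so (-2081 / 1573) = (1065 / 1573).
1065 ≡ 1 (mod 4), so quadratic reciprocity gives (1065 / 1573) = (1573 / 1065). Reduce: 1573 ≡ 508 (mod 1065). Now have (508 / 1065).
Factor out 2: 508 = 2^2·127. Since 1065 ≡ 1 (mod 8), (2 / 1065) = +1, and (2 / 1065)^2 = +1. Now have (127 / 1065).
1065 ≡ 1 (mod 4), so quadratic reciprocity gives (127 / 1065) = (1065 / 127). Reduce: 1065 ≡ 49 (mod 127). Now have (49 / 127).
49 ≡ 1 (mod 4), so quadratic reciprocity gives (49 / 127) = (127 / 49). Reduce: 127 ≡ 29 (mod 49). Now have (29 / 49).
29 ≡ 1 (mod 4), so quadratic reciprocity gives (29 / 49) = (49 / 29). Reduce: 49 ≡ 20 (mod 29). Now have (20 / 29).
Factor out 2: 20 = 2^2·5. Since 29 ≡ 5 (mod 8), (2 / 29) = -1, and (2 / 29)^2 = +1. Now have (5 / 29).
5 ≡ 1 (mod 4), so quadratic reciprocity gives (5 / 29) = (29 / 5). Reduce: 29 ≡ 4 (mod 5). Now have (4 / 5).
Factor out 2: 4 = 2^2. Since 5 ≡ 5 (mod 8), (2 / 5) = -1, and (2 / 5)^2 = +1. Now have (1 / 5).
(1 / 5) = 1. Collecting the sign factors: 1.
Second factor (1298 / 1573):
Factor out 2: 1298 = 2·649. Since 1573 ≡ 5 (mod 8), (2 / 1573) = -1. Now have -(649 / 1573).
649 ≡ 1 (mod 4), so quadratic reciprocity gives (649 / 1573) = (1573 / 649). Reduce: 1573 ≡ 275 (mod 649). Now have -(275 / 649).
649 ≡ 1 (mod 4), so quadratic reciprocity gives (275 / 649) = (649 / 275). Reduce: 649 ≡ 99 (mod 275). Now have -(99 / 275).
Both 99 ≡ 3 and 275 ≡ 3 (mod 4), so reciprocity gives (99 / 275) = -(275 / 99). Reduce: 275 ≡ 77 (mod 99). Now have (77 / 99).
77 ≡ 1 (mod 4), so quadratic reciprocity gives (77 / 99) = (99 / 77). Reduce: 99 ≡ 22 (mod 77). Now have (22 / 77).
Factor out 2: 22 = 2·11. Since 77 ≡ 5 (mod 8), (2 / 77) = -1. Now have -(11 / 77).
77 ≡ 1 (mod 4), so quadratic reciprocity gives (11 / 77) = (77 / 11). Reduce: 77 ≡ 0 (mod 11). Now have -(0 / 11).
The numerator is now 0 with denominator 11 > 1: the symbol is 0.
Product: (1)·(0) = 0.

0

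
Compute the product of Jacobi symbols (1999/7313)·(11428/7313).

By multiplicativity, (1999·11428/7313) = (1999/7313)·(11428/7313).
First factor (1999/7313):
7313 ≡ 1 (mod 4), so quadratic reciprocity gives (1999/7313) = (7313/1999). Reduce: 7313 ≡ 1316 (mod 1999). Now have (1316/1999).
Factor out 2: 1316 = 2^2·329. Since 1999 ≡ 7 (mod 8), (2/1999) = +1, and (2/1999)^2 = +1. Now have (329/1999).
329 ≡ 1 (mod 4), so quadratic reciprocity gives (329/1999) = (1999/329). Reduce: 1999 ≡ 25 (mod 329). Now have (25/329).
25 ≡ 1 (mod 4), so quadratic reciprocity gives (25/329) = (329/25). Reduce: 329 ≡ 4 (mod 25). Now have (4/25).
Factor out 2: 4 = 2^2. Since 25 ≡ 1 (mod 8), (2/25) = +1, and (2/25)^2 = +1. Now have (1/25).
(1/25) = 1. Collecting the sign factors: 1.
Second factor (11428/7313):
Reduce the numerator: 11428 ≡ 4115 (mod 7313), so (11428/7313) = (4115/7313).
7313 ≡ 1 (mod 4), so quadratic reciprocity gives (4115/7313) = (7313/4115). Reduce: 7313 ≡ 3198 (mod 4115). Now have (3198/4115).
Factor out 2: 3198 = 2·1599. Since 4115 ≡ 3 (mod 8), (2/4115) = -1. Now have -(1599/4115).
Both 1599 ≡ 3 and 4115 ≡ 3 (mod 4), so reciprocity gives (1599/4115) = -(4115/1599). Reduce: 4115 ≡ 917 (mod 1599). Now have (917/1599).
917 ≡ 1 (mod 4), so quadratic reciprocity gives (917/1599) = (1599/917). Reduce: 1599 ≡ 682 (mod 917). Now have (682/917).
Factor out 2: 682 = 2·341. Since 917 ≡ 5 (mod 8), (2/917) = -1. Now have -(341/917).
341 ≡ 1 (mod 4), so quadratic reciprocity gives (341/917) = (917/341). Reduce: 917 ≡ 235 (mod 341). Now have -(235/341).
341 ≡ 1 (mod 4), so quadratic reciprocity gives (235/341) = (341/235). Reduce: 341 ≡ 106 (mod 235). Now have -(106/235).
Factor out 2: 106 = 2·53. Since 235 ≡ 3 (mod 8), (2/235) = -1. Now have (53/235).
53 ≡ 1 (mod 4), so quadratic reciprocity gives (53/235) = (235/53). Reduce: 235 ≡ 23 (mod 53). Now have (23/53).
53 ≡ 1 (mod 4), so quadratic reciprocity gives (23/53) = (53/23). Reduce: 53 ≡ 7 (mod 23). Now have (7/23).
Both 7 ≡ 3 and 23 ≡ 3 (mod 4), so reciprocity gives (7/23) = -(23/7). Reduce: 23 ≡ 2 (mod 7). Now have -(2/7).
Factor out 2: 2 = 2. Since 7 ≡ 7 (mod 8), (2/7) = +1. Now have -(1/7).
(1/7) = 1. Collecting the sign factors: -1.
Product: (1)·(-1) = -1.

-1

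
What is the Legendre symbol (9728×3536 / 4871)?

-1

By multiplicativity, (9728·3536 / 4871) = (9728 / 4871)·(3536 / 4871).
First factor (9728 / 4871):
(9728 / 4871)
  = (4857 / 4871)    [9728 ≡ 4857 mod 4871]
  = (4871 / 4857)    [QR: 4857 ≡ 1 mod 4, sign kept]
  = (14 / 4857)    [4871 ≡ 14 mod 4857]
  = (7 / 4857)    [4857 ≡ 1 mod 8 ⇒ (2 / 4857) = +1]
  = (4857 / 7)    [QR: 4857 ≡ 1 mod 4, sign kept]
  = (6 / 7)    [4857 ≡ 6 mod 7]
  = (3 / 7)    [7 ≡ 7 mod 8 ⇒ (2 / 7) = +1]
  = -(7 / 3)    [QR: both ≡ 3 mod 4, sign flips]
  = -(1 / 3)    [7 ≡ 1 mod 3]
  = -1    [(1 / 3) = 1]
Second factor (3536 / 4871):
(3536 / 4871)
  = (221 / 4871)    [4871 ≡ 7 mod 8 ⇒ (2 / 4871)^4 = +1]
  = (4871 / 221)    [QR: 221 ≡ 1 mod 4, sign kept]
  = (9 / 221)    [4871 ≡ 9 mod 221]
  = (221 / 9)    [QR: 9 ≡ 1 mod 4, sign kept]
  = (5 / 9)    [221 ≡ 5 mod 9]
  = (9 / 5)    [QR: 5 ≡ 1 mod 4, sign kept]
  = (4 / 5)    [9 ≡ 4 mod 5]
  = (1 / 5)    [5 ≡ 5 mod 8 ⇒ (2 / 5)^2 = +1]
  = 1    [(1 / 5) = 1]
Product: (-1)·(1) = -1.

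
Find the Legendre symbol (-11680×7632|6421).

1

By multiplicativity, (-11680·7632|6421) = (-11680|6421)·(7632|6421).
First factor (-11680|6421):
Reduce the numerator: -11680 ≡ 1162 (mod 6421), so (-11680|6421) = (1162|6421).
Factor out 2: 1162 = 2·581. Since 6421 ≡ 5 (mod 8), (2|6421) = -1. Now have -(581|6421).
581 ≡ 1 (mod 4), so quadratic reciprocity gives (581|6421) = (6421|581). Reduce: 6421 ≡ 30 (mod 581). Now have -(30|581).
Factor out 2: 30 = 2·15. Since 581 ≡ 5 (mod 8), (2|581) = -1. Now have (15|581).
581 ≡ 1 (mod 4), so quadratic reciprocity gives (15|581) = (581|15). Reduce: 581 ≡ 11 (mod 15). Now have (11|15).
Both 11 ≡ 3 and 15 ≡ 3 (mod 4), so reciprocity gives (11|15) = -(15|11). Reduce: 15 ≡ 4 (mod 11). Now have -(4|11).
Factor out 2: 4 = 2^2. Since 11 ≡ 3 (mod 8), (2|11) = -1, and (2|11)^2 = +1. Now have -(1|11).
(1|11) = 1. Collecting the sign factors: -1.
Second factor (7632|6421):
Reduce the numerator: 7632 ≡ 1211 (mod 6421), so (7632|6421) = (1211|6421).
6421 ≡ 1 (mod 4), so quadratic reciprocity gives (1211|6421) = (6421|1211). Reduce: 6421 ≡ 366 (mod 1211). Now have (366|1211).
Factor out 2: 366 = 2·183. Since 1211 ≡ 3 (mod 8), (2|1211) = -1. Now have -(183|1211).
Both 183 ≡ 3 and 1211 ≡ 3 (mod 4), so reciprocity gives (183|1211) = -(1211|183). Reduce: 1211 ≡ 113 (mod 183). Now have (113|183).
113 ≡ 1 (mod 4), so quadratic reciprocity gives (113|183) = (183|113). Reduce: 183 ≡ 70 (mod 113). Now have (70|113).
Factor out 2: 70 = 2·35. Since 113 ≡ 1 (mod 8), (2|113) = +1. Now have (35|113).
113 ≡ 1 (mod 4), so quadratic reciprocity gives (35|113) = (113|35). Reduce: 113 ≡ 8 (mod 35). Now have (8|35).
Factor out 2: 8 = 2^3. Since 35 ≡ 3 (mod 8), (2|35) = -1, and (2|35)^3 = -1. Now have -(1|35).
(1|35) = 1. Collecting the sign factors: -1.
Product: (-1)·(-1) = 1.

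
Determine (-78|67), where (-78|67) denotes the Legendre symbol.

1

Pull out -1: (-78|67) = (-1|67)·(78|67). Since 67 ≡ 3 (mod 4), (-1|67) = -1. Now have -(78|67).
Reduce the numerator: 78 ≡ 11 (mod 67), so (78|67) = (11|67).
Both 11 ≡ 3 and 67 ≡ 3 (mod 4), so reciprocity gives (11|67) = -(67|11). Reduce: 67 ≡ 1 (mod 11). Now have (1|11).
(1|11) = 1. Collecting the sign factors: 1.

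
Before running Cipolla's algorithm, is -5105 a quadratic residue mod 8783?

Reduce the numerator: -5105 ≡ 3678 (mod 8783), so (-5105/8783) = (3678/8783).
Factor out 2: 3678 = 2·1839. Since 8783 ≡ 7 (mod 8), (2/8783) = +1. Now have (1839/8783).
Both 1839 ≡ 3 and 8783 ≡ 3 (mod 4), so reciprocity gives (1839/8783) = -(8783/1839). Reduce: 8783 ≡ 1427 (mod 1839). Now have -(1427/1839).
Both 1427 ≡ 3 and 1839 ≡ 3 (mod 4), so reciprocity gives (1427/1839) = -(1839/1427). Reduce: 1839 ≡ 412 (mod 1427). Now have (412/1427).
Factor out 2: 412 = 2^2·103. Since 1427 ≡ 3 (mod 8), (2/1427) = -1, and (2/1427)^2 = +1. Now have (103/1427).
Both 103 ≡ 3 and 1427 ≡ 3 (mod 4), so reciprocity gives (103/1427) = -(1427/103). Reduce: 1427 ≡ 88 (mod 103). Now have -(88/103).
Factor out 2: 88 = 2^3·11. Since 103 ≡ 7 (mod 8), (2/103) = +1, and (2/103)^3 = +1. Now have -(11/103).
Both 11 ≡ 3 and 103 ≡ 3 (mod 4), so reciprocity gives (11/103) = -(103/11). Reduce: 103 ≡ 4 (mod 11). Now have (4/11).
Factor out 2: 4 = 2^2. Since 11 ≡ 3 (mod 8), (2/11) = -1, and (2/11)^2 = +1. Now have (1/11).
(1/11) = 1. Collecting the sign factors: 1.
The Legendre symbol is 1, so x^2 ≡ -5105 (mod 8783) has solution.

yes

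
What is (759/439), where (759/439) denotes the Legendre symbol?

(759/439)
  = (320/439)    [759 ≡ 320 mod 439]
  = (5/439)    [439 ≡ 7 mod 8 ⇒ (2/439)^6 = +1]
  = (439/5)    [QR: 5 ≡ 1 mod 4, sign kept]
  = (4/5)    [439 ≡ 4 mod 5]
  = (1/5)    [5 ≡ 5 mod 8 ⇒ (2/5)^2 = +1]
  = 1    [(1/5) = 1]

1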